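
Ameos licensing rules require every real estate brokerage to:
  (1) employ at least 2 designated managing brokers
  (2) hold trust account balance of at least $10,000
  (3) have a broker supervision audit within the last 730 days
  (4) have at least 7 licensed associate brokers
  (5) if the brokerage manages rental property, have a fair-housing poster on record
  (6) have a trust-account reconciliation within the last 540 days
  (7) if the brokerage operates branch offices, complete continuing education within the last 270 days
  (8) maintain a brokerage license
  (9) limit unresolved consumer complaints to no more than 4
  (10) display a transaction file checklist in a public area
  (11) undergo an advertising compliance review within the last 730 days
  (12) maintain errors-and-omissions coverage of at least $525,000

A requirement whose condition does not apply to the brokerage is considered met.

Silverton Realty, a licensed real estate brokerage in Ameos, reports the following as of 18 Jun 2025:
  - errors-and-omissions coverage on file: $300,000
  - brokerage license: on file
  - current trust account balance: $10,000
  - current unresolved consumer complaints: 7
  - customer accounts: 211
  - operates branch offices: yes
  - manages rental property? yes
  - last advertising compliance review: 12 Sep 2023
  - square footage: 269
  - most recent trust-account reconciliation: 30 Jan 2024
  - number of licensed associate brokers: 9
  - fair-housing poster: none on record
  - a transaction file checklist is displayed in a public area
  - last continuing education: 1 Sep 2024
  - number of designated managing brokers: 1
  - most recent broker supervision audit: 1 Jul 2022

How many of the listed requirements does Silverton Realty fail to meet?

1. designated managing brokers 1 < 2 → not met
2. trust account balance $10,000 ≥ $10,000 → met
3. broker supervision audit 1083 days ago vs limit 730 → not met
4. licensed associate brokers 9 ≥ 7 → met
5. condition 'manages rental property' holds; fair-housing poster absent → not met
6. trust-account reconciliation 505 days ago vs limit 540 → met
7. condition 'operates branch offices' holds; continuing education 290 days ago vs limit 270 → not met
8. brokerage license present → met
9. unresolved consumer complaints 7 > 4 → not met
10. transaction file checklist present → met
11. advertising compliance review 645 days ago vs limit 730 → met
12. errors-and-omissions coverage $300,000 < $525,000 → not met
Not met: 6 of 12

6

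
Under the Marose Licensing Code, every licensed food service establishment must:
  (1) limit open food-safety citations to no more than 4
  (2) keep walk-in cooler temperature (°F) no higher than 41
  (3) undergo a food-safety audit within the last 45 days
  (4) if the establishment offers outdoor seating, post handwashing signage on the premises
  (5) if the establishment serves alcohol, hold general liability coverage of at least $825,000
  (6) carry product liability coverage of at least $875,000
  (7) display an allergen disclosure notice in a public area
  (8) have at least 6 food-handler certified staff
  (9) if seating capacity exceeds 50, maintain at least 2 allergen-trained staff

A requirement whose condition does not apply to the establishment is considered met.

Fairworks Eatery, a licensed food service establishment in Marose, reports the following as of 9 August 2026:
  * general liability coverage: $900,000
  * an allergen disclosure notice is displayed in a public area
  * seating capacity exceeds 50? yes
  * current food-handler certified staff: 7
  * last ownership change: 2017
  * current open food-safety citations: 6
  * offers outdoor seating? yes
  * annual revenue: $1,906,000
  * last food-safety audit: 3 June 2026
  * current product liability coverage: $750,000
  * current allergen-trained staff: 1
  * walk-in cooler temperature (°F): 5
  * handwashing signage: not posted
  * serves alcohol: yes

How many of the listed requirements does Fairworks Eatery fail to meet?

1. open food-safety citations 6 > 4 → not met
2. walk-in cooler temperature (°F) 5 ≤ 41 → met
3. food-safety audit 67 days ago vs limit 45 → not met
4. condition 'offers outdoor seating' holds; handwashing signage absent → not met
5. condition 'serves alcohol' holds; general liability coverage $900,000 ≥ $825,000 → met
6. product liability coverage $750,000 < $875,000 → not met
7. allergen disclosure notice present → met
8. food-handler certified staff 7 ≥ 6 → met
9. condition 'seating capacity exceeds 50' holds; allergen-trained staff 1 < 2 → not met
Not met: 5 of 9

5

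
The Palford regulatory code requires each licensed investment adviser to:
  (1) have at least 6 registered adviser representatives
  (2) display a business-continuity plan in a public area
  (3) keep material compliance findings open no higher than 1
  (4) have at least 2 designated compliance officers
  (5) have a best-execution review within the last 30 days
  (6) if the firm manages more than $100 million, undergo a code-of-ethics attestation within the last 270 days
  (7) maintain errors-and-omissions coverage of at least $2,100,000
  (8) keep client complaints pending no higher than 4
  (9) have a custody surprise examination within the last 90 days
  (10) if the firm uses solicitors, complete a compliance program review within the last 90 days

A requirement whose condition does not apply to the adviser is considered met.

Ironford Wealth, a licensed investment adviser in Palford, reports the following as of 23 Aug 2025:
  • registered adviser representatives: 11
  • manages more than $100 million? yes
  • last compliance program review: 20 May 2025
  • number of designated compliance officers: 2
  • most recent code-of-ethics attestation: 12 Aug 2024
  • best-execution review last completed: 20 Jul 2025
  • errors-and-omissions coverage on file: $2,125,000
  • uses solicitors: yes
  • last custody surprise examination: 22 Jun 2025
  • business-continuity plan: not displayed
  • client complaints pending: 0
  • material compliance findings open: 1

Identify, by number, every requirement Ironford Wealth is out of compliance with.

1. registered adviser representatives 11 ≥ 6 → met
2. business-continuity plan absent → not met
3. material compliance findings open 1 ≤ 1 → met
4. designated compliance officers 2 ≥ 2 → met
5. best-execution review 34 days ago vs limit 30 → not met
6. condition 'manages more than $100 million' holds; code-of-ethics attestation 376 days ago vs limit 270 → not met
7. errors-and-omissions coverage $2,125,000 ≥ $2,100,000 → met
8. client complaints pending 0 ≤ 4 → met
9. custody surprise examination 62 days ago vs limit 90 → met
10. condition 'uses solicitors' holds; compliance program review 95 days ago vs limit 90 → not met
Not met: 2, 5, 6, 10

2, 5, 6, 10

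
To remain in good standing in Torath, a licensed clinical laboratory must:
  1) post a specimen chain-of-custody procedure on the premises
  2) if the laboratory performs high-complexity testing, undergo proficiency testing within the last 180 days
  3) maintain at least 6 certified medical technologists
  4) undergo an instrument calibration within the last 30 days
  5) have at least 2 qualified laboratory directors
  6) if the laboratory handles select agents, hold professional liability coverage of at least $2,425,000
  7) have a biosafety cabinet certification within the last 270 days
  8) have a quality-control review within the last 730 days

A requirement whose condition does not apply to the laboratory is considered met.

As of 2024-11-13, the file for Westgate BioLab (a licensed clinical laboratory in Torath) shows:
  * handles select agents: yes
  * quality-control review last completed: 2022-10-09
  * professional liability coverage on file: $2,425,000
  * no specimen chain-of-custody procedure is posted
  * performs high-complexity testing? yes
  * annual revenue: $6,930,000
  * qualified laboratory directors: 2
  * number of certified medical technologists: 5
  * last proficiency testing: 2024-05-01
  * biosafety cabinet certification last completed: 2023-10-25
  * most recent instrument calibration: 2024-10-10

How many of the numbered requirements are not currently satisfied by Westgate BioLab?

6

1. specimen chain-of-custody procedure absent → not met
2. condition 'performs high-complexity testing' holds; proficiency testing 196 days ago vs limit 180 → not met
3. certified medical technologists 5 < 6 → not met
4. instrument calibration 34 days ago vs limit 30 → not met
5. qualified laboratory directors 2 ≥ 2 → met
6. condition 'handles select agents' holds; professional liability coverage $2,425,000 ≥ $2,425,000 → met
7. biosafety cabinet certification 385 days ago vs limit 270 → not met
8. quality-control review 766 days ago vs limit 730 → not met
Not met: 6 of 8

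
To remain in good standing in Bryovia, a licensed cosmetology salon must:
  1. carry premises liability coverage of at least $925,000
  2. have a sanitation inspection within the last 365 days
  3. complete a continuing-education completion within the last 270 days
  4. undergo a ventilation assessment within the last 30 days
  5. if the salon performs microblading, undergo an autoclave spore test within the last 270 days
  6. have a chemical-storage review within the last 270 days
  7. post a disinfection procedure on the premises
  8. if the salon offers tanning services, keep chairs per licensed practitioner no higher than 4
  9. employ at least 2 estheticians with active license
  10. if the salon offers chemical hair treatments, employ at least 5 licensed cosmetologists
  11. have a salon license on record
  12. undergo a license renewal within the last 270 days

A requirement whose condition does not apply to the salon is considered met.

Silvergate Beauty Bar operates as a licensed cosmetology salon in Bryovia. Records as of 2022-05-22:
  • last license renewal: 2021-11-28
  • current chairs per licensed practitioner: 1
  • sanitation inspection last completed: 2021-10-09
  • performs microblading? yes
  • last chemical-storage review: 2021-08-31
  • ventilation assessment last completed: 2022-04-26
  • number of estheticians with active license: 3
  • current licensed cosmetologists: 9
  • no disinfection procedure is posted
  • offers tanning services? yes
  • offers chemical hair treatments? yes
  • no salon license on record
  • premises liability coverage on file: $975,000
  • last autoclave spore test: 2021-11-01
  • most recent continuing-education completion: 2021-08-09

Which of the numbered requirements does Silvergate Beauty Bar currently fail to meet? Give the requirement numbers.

1. premises liability coverage $975,000 ≥ $925,000 → met
2. sanitation inspection 225 days ago vs limit 365 → met
3. continuing-education completion 286 days ago vs limit 270 → not met
4. ventilation assessment 26 days ago vs limit 30 → met
5. condition 'performs microblading' holds; autoclave spore test 202 days ago vs limit 270 → met
6. chemical-storage review 264 days ago vs limit 270 → met
7. disinfection procedure absent → not met
8. condition 'offers tanning services' holds; chairs per licensed practitioner 1 ≤ 4 → met
9. estheticians with active license 3 ≥ 2 → met
10. condition 'offers chemical hair treatments' holds; licensed cosmetologists 9 ≥ 5 → met
11. salon license absent → not met
12. license renewal 175 days ago vs limit 270 → met
Not met: 3, 7, 11

3, 7, 11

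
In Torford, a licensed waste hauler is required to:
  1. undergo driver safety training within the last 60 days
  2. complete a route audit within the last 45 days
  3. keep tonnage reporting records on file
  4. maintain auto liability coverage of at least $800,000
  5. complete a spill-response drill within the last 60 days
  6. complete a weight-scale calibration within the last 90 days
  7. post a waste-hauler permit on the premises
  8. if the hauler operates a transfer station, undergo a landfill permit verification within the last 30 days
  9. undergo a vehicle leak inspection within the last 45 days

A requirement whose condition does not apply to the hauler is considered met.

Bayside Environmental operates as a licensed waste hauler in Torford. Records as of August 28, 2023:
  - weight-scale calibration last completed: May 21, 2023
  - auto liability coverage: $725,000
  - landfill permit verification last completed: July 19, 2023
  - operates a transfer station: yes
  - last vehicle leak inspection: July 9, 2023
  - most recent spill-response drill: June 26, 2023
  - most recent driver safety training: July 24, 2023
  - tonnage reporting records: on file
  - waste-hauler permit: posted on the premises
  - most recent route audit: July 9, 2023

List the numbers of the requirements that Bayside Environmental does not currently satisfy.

2, 4, 5, 6, 8, 9

1. driver safety training 35 days ago vs limit 60 → met
2. route audit 50 days ago vs limit 45 → not met
3. tonnage reporting records present → met
4. auto liability coverage $725,000 < $800,000 → not met
5. spill-response drill 63 days ago vs limit 60 → not met
6. weight-scale calibration 99 days ago vs limit 90 → not met
7. waste-hauler permit present → met
8. condition 'operates a transfer station' holds; landfill permit verification 40 days ago vs limit 30 → not met
9. vehicle leak inspection 50 days ago vs limit 45 → not met
Not met: 2, 4, 5, 6, 8, 9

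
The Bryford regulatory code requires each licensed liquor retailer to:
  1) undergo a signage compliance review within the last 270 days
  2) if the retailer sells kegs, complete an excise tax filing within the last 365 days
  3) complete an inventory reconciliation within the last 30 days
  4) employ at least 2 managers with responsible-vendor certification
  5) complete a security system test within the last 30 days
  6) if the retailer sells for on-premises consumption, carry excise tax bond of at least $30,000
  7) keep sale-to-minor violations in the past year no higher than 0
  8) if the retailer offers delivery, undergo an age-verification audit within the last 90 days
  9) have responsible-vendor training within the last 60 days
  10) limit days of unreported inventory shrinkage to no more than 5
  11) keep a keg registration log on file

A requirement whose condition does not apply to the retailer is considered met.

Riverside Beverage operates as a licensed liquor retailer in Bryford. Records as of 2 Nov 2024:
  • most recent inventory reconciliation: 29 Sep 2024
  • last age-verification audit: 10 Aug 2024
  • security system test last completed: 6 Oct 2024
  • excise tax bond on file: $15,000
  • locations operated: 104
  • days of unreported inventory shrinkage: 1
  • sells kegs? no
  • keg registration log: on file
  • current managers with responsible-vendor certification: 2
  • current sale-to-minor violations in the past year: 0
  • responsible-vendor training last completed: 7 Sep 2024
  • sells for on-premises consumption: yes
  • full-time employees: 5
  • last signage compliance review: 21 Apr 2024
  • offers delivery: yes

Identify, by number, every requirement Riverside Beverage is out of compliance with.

1. signage compliance review 195 days ago vs limit 270 → met
2. condition 'sells kegs' does not hold → requirement n/a → met
3. inventory reconciliation 34 days ago vs limit 30 → not met
4. managers with responsible-vendor certification 2 ≥ 2 → met
5. security system test 27 days ago vs limit 30 → met
6. condition 'sells for on-premises consumption' holds; excise tax bond $15,000 < $30,000 → not met
7. sale-to-minor violations in the past year 0 ≤ 0 → met
8. condition 'offers delivery' holds; age-verification audit 84 days ago vs limit 90 → met
9. responsible-vendor training 56 days ago vs limit 60 → met
10. days of unreported inventory shrinkage 1 ≤ 5 → met
11. keg registration log present → met
Not met: 3, 6

3, 6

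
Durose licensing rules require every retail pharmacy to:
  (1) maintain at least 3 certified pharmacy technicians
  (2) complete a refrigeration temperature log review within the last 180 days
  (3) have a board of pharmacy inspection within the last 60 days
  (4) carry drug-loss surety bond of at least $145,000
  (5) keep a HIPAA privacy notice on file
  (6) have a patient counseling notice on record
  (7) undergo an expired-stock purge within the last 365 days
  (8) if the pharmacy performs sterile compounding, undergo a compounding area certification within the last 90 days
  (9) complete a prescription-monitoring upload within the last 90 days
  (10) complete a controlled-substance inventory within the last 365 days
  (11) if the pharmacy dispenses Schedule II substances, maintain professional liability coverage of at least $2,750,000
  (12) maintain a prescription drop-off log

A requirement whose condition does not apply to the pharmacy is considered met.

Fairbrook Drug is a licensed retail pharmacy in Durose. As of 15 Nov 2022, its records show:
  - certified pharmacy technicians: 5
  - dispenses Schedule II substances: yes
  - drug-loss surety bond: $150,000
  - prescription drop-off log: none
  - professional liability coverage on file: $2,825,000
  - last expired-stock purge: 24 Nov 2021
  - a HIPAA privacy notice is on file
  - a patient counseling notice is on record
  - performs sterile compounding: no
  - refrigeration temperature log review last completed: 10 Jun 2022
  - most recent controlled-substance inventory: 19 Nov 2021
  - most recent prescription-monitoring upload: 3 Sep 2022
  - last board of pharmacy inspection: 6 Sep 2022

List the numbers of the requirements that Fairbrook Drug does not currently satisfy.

1. certified pharmacy technicians 5 ≥ 3 → met
2. refrigeration temperature log review 158 days ago vs limit 180 → met
3. board of pharmacy inspection 70 days ago vs limit 60 → not met
4. drug-loss surety bond $150,000 ≥ $145,000 → met
5. HIPAA privacy notice present → met
6. patient counseling notice present → met
7. expired-stock purge 356 days ago vs limit 365 → met
8. condition 'performs sterile compounding' does not hold → requirement n/a → met
9. prescription-monitoring upload 73 days ago vs limit 90 → met
10. controlled-substance inventory 361 days ago vs limit 365 → met
11. condition 'dispenses Schedule II substances' holds; professional liability coverage $2,825,000 ≥ $2,750,000 → met
12. prescription drop-off log absent → not met
Not met: 3, 12

3, 12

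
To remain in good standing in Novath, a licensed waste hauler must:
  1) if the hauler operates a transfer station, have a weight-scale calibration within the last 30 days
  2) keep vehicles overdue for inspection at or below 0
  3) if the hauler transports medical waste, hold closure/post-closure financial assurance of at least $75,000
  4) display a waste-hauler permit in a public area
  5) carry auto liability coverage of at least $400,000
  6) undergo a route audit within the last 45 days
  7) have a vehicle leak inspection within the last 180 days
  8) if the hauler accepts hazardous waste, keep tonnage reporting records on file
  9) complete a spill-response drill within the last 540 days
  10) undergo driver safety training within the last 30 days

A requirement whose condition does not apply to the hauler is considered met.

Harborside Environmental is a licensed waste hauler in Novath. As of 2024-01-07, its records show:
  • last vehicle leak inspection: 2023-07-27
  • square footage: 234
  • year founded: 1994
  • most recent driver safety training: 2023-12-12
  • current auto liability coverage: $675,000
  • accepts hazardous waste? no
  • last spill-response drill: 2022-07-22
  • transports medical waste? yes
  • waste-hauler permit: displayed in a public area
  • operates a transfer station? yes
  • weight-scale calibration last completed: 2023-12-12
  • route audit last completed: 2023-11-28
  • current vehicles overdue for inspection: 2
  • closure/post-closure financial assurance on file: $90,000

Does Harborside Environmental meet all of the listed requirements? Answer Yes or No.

1. condition 'operates a transfer station' holds; weight-scale calibration 26 days ago vs limit 30 → met
2. vehicles overdue for inspection 2 > 0 → not met
3. condition 'transports medical waste' holds; closure/post-closure financial assurance $90,000 ≥ $75,000 → met
4. waste-hauler permit present → met
5. auto liability coverage $675,000 ≥ $400,000 → met
6. route audit 40 days ago vs limit 45 → met
7. vehicle leak inspection 164 days ago vs limit 180 → met
8. condition 'accepts hazardous waste' does not hold → requirement n/a → met
9. spill-response drill 534 days ago vs limit 540 → met
10. driver safety training 26 days ago vs limit 30 → met
Not met: 2

No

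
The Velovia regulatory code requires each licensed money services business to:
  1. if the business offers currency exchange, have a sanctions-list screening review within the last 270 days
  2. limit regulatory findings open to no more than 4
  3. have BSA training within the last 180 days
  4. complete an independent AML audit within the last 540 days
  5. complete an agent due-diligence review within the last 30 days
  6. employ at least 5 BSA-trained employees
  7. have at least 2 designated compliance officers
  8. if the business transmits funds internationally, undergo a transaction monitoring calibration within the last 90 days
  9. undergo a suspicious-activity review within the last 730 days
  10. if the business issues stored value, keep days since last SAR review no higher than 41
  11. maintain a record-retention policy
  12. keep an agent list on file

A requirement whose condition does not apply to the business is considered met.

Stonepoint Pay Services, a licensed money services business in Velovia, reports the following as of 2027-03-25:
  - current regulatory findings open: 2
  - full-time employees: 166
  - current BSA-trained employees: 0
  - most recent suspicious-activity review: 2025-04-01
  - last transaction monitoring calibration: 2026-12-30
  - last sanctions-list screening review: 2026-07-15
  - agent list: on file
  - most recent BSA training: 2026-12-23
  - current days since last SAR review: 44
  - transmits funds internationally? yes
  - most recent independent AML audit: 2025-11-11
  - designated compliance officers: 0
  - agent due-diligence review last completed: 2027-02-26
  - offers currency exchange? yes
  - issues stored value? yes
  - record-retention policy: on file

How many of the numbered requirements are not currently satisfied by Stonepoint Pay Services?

1. condition 'offers currency exchange' holds; sanctions-list screening review 253 days ago vs limit 270 → met
2. regulatory findings open 2 ≤ 4 → met
3. BSA training 92 days ago vs limit 180 → met
4. independent AML audit 499 days ago vs limit 540 → met
5. agent due-diligence review 27 days ago vs limit 30 → met
6. BSA-trained employees 0 < 5 → not met
7. designated compliance officers 0 < 2 → not met
8. condition 'transmits funds internationally' holds; transaction monitoring calibration 85 days ago vs limit 90 → met
9. suspicious-activity review 723 days ago vs limit 730 → met
10. condition 'issues stored value' holds; days since last SAR review 44 > 41 → not met
11. record-retention policy present → met
12. agent list present → met
Not met: 3 of 12

3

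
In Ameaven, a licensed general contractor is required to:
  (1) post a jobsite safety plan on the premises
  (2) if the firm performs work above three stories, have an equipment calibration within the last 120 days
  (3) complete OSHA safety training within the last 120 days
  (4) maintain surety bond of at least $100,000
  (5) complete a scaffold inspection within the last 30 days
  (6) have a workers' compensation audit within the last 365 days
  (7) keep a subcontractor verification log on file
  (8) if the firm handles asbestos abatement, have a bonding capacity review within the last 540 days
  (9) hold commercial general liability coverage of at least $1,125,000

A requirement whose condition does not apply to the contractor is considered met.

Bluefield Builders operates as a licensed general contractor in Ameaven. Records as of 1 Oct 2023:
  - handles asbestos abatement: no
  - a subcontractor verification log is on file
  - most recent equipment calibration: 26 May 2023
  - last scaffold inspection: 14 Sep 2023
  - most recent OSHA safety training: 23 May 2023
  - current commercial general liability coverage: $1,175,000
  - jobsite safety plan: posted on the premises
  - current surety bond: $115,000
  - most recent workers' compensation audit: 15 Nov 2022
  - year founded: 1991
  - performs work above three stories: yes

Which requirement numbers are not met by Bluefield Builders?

2, 3

1. jobsite safety plan present → met
2. condition 'performs work above three stories' holds; equipment calibration 128 days ago vs limit 120 → not met
3. OSHA safety training 131 days ago vs limit 120 → not met
4. surety bond $115,000 ≥ $100,000 → met
5. scaffold inspection 17 days ago vs limit 30 → met
6. workers' compensation audit 320 days ago vs limit 365 → met
7. subcontractor verification log present → met
8. condition 'handles asbestos abatement' does not hold → requirement n/a → met
9. commercial general liability coverage $1,175,000 ≥ $1,125,000 → met
Not met: 2, 3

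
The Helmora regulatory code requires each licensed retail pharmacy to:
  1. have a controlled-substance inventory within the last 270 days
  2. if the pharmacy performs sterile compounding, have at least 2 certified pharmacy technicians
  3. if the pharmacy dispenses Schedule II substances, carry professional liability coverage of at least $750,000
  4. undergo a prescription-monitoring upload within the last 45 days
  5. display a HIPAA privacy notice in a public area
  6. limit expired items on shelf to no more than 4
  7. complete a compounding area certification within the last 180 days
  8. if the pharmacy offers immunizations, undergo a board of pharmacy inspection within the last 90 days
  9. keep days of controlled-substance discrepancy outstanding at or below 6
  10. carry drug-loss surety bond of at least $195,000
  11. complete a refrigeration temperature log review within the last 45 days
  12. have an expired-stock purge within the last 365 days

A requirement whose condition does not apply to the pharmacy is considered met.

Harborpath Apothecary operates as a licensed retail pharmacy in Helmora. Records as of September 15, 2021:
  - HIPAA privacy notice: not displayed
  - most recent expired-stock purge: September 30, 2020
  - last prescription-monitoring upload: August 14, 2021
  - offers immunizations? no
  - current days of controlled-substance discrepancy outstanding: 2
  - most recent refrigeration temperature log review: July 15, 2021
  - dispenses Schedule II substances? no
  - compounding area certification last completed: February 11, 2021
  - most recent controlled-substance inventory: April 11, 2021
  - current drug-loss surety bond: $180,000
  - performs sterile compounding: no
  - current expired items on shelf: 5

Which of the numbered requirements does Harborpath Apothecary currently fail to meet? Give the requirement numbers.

1. controlled-substance inventory 157 days ago vs limit 270 → met
2. condition 'performs sterile compounding' does not hold → requirement n/a → met
3. condition 'dispenses Schedule II substances' does not hold → requirement n/a → met
4. prescription-monitoring upload 32 days ago vs limit 45 → met
5. HIPAA privacy notice absent → not met
6. expired items on shelf 5 > 4 → not met
7. compounding area certification 216 days ago vs limit 180 → not met
8. condition 'offers immunizations' does not hold → requirement n/a → met
9. days of controlled-substance discrepancy outstanding 2 ≤ 6 → met
10. drug-loss surety bond $180,000 < $195,000 → not met
11. refrigeration temperature log review 62 days ago vs limit 45 → not met
12. expired-stock purge 350 days ago vs limit 365 → met
Not met: 5, 6, 7, 10, 11

5, 6, 7, 10, 11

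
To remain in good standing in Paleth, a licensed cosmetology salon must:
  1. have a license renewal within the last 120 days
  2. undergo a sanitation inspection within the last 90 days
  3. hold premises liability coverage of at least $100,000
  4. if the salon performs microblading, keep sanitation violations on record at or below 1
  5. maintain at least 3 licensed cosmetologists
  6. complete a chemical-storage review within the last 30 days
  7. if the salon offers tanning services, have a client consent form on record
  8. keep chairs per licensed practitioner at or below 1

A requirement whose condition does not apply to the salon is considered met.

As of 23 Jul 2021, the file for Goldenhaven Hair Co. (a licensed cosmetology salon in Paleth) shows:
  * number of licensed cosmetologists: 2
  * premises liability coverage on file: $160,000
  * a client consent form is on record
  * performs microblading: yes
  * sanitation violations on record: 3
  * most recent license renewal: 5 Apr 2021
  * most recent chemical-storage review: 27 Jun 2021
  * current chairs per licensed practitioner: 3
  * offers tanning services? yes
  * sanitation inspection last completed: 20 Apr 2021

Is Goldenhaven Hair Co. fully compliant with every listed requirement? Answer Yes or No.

1. license renewal 109 days ago vs limit 120 → met
2. sanitation inspection 94 days ago vs limit 90 → not met
3. premises liability coverage $160,000 ≥ $100,000 → met
4. condition 'performs microblading' holds; sanitation violations on record 3 > 1 → not met
5. licensed cosmetologists 2 < 3 → not met
6. chemical-storage review 26 days ago vs limit 30 → met
7. condition 'offers tanning services' holds; client consent form present → met
8. chairs per licensed practitioner 3 > 1 → not met
Not met: 2, 4, 5, 8

No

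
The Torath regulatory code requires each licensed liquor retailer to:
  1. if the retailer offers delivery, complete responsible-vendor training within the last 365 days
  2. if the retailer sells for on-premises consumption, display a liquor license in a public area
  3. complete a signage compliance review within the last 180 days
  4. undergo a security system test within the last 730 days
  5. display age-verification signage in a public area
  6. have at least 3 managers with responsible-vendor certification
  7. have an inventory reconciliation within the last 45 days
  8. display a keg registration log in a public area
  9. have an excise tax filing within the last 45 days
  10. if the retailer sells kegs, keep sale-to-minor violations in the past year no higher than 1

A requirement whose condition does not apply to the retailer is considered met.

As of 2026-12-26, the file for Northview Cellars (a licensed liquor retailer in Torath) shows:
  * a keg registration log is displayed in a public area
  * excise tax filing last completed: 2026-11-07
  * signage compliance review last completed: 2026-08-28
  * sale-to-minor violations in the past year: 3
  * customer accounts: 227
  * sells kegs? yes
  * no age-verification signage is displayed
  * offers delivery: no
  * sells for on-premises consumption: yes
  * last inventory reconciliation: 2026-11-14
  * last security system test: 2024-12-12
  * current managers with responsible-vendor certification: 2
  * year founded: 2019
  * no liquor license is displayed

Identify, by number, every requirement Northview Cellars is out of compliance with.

1. condition 'offers delivery' does not hold → requirement n/a → met
2. condition 'sells for on-premises consumption' holds; liquor license absent → not met
3. signage compliance review 120 days ago vs limit 180 → met
4. security system test 744 days ago vs limit 730 → not met
5. age-verification signage absent → not met
6. managers with responsible-vendor certification 2 < 3 → not met
7. inventory reconciliation 42 days ago vs limit 45 → met
8. keg registration log present → met
9. excise tax filing 49 days ago vs limit 45 → not met
10. condition 'sells kegs' holds; sale-to-minor violations in the past year 3 > 1 → not met
Not met: 2, 4, 5, 6, 9, 10

2, 4, 5, 6, 9, 10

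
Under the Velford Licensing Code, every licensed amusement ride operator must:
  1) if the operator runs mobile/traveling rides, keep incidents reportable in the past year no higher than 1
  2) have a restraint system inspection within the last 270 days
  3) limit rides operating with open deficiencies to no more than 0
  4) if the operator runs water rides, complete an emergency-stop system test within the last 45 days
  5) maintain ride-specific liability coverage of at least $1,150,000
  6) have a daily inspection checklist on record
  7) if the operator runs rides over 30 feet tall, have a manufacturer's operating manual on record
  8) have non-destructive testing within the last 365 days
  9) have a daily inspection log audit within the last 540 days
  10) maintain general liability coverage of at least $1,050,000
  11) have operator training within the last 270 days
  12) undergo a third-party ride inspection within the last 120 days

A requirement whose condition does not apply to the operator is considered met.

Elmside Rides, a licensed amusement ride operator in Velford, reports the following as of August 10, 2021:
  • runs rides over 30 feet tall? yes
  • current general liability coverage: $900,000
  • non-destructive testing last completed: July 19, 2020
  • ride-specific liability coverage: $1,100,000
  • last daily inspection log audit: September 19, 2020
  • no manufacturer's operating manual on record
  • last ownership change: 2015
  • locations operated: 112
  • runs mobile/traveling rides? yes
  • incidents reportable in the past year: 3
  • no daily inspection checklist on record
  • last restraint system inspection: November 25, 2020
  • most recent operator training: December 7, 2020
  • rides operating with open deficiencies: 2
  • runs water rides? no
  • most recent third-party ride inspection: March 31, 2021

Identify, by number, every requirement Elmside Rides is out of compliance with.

1, 3, 5, 6, 7, 8, 10, 12

1. condition 'runs mobile/traveling rides' holds; incidents reportable in the past year 3 > 1 → not met
2. restraint system inspection 258 days ago vs limit 270 → met
3. rides operating with open deficiencies 2 > 0 → not met
4. condition 'runs water rides' does not hold → requirement n/a → met
5. ride-specific liability coverage $1,100,000 < $1,150,000 → not met
6. daily inspection checklist absent → not met
7. condition 'runs rides over 30 feet tall' holds; manufacturer's operating manual absent → not met
8. non-destructive testing 387 days ago vs limit 365 → not met
9. daily inspection log audit 325 days ago vs limit 540 → met
10. general liability coverage $900,000 < $1,050,000 → not met
11. operator training 246 days ago vs limit 270 → met
12. third-party ride inspection 132 days ago vs limit 120 → not met
Not met: 1, 3, 5, 6, 7, 8, 10, 12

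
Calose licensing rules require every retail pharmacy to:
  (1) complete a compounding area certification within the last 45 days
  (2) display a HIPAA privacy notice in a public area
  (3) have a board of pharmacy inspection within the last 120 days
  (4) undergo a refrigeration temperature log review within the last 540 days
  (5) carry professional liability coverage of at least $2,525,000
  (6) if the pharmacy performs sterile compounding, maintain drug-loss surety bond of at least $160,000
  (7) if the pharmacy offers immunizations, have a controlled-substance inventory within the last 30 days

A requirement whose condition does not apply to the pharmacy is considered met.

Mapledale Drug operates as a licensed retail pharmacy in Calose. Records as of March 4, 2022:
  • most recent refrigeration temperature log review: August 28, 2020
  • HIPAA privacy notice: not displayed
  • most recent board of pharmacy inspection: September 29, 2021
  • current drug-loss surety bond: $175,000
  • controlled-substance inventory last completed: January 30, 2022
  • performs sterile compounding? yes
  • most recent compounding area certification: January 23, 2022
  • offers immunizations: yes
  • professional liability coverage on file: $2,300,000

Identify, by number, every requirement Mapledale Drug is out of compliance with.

1. compounding area certification 40 days ago vs limit 45 → met
2. HIPAA privacy notice absent → not met
3. board of pharmacy inspection 156 days ago vs limit 120 → not met
4. refrigeration temperature log review 553 days ago vs limit 540 → not met
5. professional liability coverage $2,300,000 < $2,525,000 → not met
6. condition 'performs sterile compounding' holds; drug-loss surety bond $175,000 ≥ $160,000 → met
7. condition 'offers immunizations' holds; controlled-substance inventory 33 days ago vs limit 30 → not met
Not met: 2, 3, 4, 5, 7

2, 3, 4, 5, 7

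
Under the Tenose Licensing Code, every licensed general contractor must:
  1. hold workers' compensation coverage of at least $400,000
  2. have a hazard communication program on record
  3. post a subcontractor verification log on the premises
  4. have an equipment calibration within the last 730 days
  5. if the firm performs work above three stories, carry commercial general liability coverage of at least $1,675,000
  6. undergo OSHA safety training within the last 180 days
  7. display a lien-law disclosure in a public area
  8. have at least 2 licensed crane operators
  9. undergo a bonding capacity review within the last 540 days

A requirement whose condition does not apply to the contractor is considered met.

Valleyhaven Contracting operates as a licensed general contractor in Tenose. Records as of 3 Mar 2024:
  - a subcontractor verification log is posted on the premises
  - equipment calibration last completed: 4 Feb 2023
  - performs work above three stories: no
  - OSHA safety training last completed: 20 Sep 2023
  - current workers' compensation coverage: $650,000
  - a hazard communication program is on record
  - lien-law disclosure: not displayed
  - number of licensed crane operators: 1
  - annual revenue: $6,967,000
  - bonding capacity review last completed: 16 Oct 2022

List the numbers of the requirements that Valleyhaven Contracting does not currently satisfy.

1. workers' compensation coverage $650,000 ≥ $400,000 → met
2. hazard communication program present → met
3. subcontractor verification log present → met
4. equipment calibration 393 days ago vs limit 730 → met
5. condition 'performs work above three stories' does not hold → requirement n/a → met
6. OSHA safety training 165 days ago vs limit 180 → met
7. lien-law disclosure absent → not met
8. licensed crane operators 1 < 2 → not met
9. bonding capacity review 504 days ago vs limit 540 → met
Not met: 7, 8

7, 8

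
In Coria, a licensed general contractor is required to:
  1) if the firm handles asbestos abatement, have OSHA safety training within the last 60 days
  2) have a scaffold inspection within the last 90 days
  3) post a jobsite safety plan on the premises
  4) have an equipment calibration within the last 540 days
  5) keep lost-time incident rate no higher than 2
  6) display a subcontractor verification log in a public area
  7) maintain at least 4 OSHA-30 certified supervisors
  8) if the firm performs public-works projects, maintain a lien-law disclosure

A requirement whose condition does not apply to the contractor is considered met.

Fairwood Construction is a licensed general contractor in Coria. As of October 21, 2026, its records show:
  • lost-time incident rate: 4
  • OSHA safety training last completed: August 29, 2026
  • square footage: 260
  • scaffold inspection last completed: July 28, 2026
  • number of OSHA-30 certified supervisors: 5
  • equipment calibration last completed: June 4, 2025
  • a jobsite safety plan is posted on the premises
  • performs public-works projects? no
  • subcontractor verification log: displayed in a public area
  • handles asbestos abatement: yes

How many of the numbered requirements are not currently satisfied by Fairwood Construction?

1

1. condition 'handles asbestos abatement' holds; OSHA safety training 53 days ago vs limit 60 → met
2. scaffold inspection 85 days ago vs limit 90 → met
3. jobsite safety plan present → met
4. equipment calibration 504 days ago vs limit 540 → met
5. lost-time incident rate 4 > 2 → not met
6. subcontractor verification log present → met
7. OSHA-30 certified supervisors 5 ≥ 4 → met
8. condition 'performs public-works projects' does not hold → requirement n/a → met
Not met: 1 of 8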